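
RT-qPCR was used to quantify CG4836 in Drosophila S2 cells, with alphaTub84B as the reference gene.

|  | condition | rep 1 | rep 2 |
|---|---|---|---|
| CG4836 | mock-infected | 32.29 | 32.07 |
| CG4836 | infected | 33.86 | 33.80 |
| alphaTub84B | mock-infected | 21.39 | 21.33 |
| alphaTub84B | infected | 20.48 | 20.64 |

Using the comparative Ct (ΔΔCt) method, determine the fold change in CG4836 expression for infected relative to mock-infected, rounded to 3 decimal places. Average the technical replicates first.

Mean Ct: CG4836 mock-infected 32.180; CG4836 infected 33.830; alphaTub84B mock-infected 21.360; alphaTub84B infected 20.560
ΔCt(mock-infected) = 32.180 − 21.360 = 10.820
ΔCt(infected) = 33.830 − 20.560 = 13.270
ΔΔCt = 13.270 − 10.820 = 2.450
Fold change = 2^(−2.450) = 0.1830

0.183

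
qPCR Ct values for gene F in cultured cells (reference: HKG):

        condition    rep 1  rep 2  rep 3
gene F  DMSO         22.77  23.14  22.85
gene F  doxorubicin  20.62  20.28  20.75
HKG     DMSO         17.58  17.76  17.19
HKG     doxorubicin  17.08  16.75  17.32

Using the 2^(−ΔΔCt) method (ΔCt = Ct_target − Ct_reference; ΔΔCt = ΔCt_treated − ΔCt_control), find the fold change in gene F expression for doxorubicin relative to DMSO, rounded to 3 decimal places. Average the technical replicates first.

3.758

Mean Ct: gene F DMSO 22.920; gene F doxorubicin 20.550; HKG DMSO 17.510; HKG doxorubicin 17.050
ΔCt(DMSO) = 22.920 − 17.510 = 5.410
ΔCt(doxorubicin) = 20.550 − 17.050 = 3.500
ΔΔCt = 3.500 − 5.410 = -1.910
Fold change = 2^(−(-1.910)) = 2^1.910 = 3.7581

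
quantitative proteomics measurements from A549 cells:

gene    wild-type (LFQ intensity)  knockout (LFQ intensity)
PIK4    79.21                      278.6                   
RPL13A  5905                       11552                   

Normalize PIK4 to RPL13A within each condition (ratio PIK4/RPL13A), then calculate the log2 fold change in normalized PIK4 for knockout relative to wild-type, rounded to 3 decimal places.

PIK4/RPL13A (wild-type) = 79.21 / 5905 = 0.013414
PIK4/RPL13A (knockout) = 278.6 / 11552 = 0.024117
Fold change = 0.024117 / 0.013414 = 1.7979
log2(1.7979) = 0.8463

0.846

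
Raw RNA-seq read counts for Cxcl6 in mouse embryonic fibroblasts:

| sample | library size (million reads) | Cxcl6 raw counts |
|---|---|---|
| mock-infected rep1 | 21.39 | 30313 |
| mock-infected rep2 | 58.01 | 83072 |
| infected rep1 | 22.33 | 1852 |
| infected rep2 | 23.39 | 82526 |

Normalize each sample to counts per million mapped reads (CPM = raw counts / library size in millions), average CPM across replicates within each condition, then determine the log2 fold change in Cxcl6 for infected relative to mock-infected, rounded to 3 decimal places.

0.342

CPM(mock-infected rep1) = 30313 / 21.39 = 1417.1576
CPM(mock-infected rep2) = 83072 / 58.01 = 1432.0290
CPM(infected rep1) = 1852 / 22.33 = 82.9378
CPM(infected rep2) = 82526 / 23.39 = 3528.2599
mean CPM(mock-infected) = 1424.5933; mean CPM(infected) = 1805.5988
Fold change = 1805.5988 / 1424.5933 = 1.26745
log2(1.26745) = 0.3419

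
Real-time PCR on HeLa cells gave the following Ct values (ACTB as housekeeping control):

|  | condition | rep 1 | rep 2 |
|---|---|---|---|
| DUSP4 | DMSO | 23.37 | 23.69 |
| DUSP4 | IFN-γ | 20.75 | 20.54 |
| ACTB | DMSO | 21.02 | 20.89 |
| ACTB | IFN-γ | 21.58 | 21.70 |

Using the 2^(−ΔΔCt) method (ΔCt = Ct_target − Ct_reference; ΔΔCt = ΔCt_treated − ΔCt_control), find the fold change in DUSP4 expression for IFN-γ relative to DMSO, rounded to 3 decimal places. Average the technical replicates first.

11.876

Mean Ct: DUSP4 DMSO 23.530; DUSP4 IFN-γ 20.645; ACTB DMSO 20.955; ACTB IFN-γ 21.640
ΔCt(DMSO) = 23.530 − 20.955 = 2.575
ΔCt(IFN-γ) = 20.645 − 21.640 = -0.995
ΔΔCt = -0.995 − 2.575 = -3.570
Fold change = 2^(−(-3.570)) = 2^3.570 = 11.8762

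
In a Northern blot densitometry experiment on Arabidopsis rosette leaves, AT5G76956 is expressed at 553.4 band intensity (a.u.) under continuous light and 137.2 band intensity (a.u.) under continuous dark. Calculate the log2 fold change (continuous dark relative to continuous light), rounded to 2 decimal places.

Fold change = 137.2 / 553.4 = 0.2479
log2(0.2479) = -2.012

-2.01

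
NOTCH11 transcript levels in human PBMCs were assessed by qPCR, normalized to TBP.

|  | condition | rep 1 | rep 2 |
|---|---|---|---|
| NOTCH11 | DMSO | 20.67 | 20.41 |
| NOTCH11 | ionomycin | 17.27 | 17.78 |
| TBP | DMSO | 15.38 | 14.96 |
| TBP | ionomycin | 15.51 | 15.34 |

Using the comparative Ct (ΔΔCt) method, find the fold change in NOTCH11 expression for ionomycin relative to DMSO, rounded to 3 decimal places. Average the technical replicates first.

Mean Ct: NOTCH11 DMSO 20.540; NOTCH11 ionomycin 17.525; TBP DMSO 15.170; TBP ionomycin 15.425
ΔCt(DMSO) = 20.540 − 15.170 = 5.370
ΔCt(ionomycin) = 17.525 − 15.425 = 2.100
ΔΔCt = 2.100 − 5.370 = -3.270
Fold change = 2^(−(-3.270)) = 2^3.270 = 9.6465

9.646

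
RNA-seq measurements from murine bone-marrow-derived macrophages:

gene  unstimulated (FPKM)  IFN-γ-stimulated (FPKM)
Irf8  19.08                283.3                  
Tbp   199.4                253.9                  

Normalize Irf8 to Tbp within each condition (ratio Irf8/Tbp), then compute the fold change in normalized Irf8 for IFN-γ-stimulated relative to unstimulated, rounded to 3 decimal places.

11.661

Irf8/Tbp (unstimulated) = 19.08 / 199.4 = 0.095687
Irf8/Tbp (IFN-γ-stimulated) = 283.3 / 253.9 = 1.1158
Fold change = 1.1158 / 0.095687 = 11.6609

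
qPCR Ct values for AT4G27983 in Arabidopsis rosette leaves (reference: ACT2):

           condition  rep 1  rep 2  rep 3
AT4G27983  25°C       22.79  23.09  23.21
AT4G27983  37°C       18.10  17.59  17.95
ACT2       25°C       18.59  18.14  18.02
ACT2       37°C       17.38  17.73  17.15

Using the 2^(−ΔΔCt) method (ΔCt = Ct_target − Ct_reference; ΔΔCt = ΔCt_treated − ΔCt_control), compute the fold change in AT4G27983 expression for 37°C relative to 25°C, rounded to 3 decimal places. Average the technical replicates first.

19.973

Mean Ct: AT4G27983 25°C 23.030; AT4G27983 37°C 17.880; ACT2 25°C 18.250; ACT2 37°C 17.420
ΔCt(25°C) = 23.030 − 18.250 = 4.780
ΔCt(37°C) = 17.880 − 17.420 = 0.460
ΔΔCt = 0.460 − 4.780 = -4.320
Fold change = 2^(−(-4.320)) = 2^4.320 = 19.9733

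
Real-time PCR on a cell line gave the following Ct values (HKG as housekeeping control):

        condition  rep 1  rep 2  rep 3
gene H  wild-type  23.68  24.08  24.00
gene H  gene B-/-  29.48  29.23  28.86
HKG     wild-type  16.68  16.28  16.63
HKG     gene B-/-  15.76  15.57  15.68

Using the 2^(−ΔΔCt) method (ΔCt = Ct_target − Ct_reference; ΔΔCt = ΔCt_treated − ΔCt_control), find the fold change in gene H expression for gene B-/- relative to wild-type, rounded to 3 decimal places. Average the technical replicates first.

Mean Ct: gene H wild-type 23.920; gene H gene B-/- 29.190; HKG wild-type 16.530; HKG gene B-/- 15.670
ΔCt(wild-type) = 23.920 − 16.530 = 7.390
ΔCt(gene B-/-) = 29.190 − 15.670 = 13.520
ΔΔCt = 13.520 − 7.390 = 6.130
Fold change = 2^(−6.130) = 0.0143

0.014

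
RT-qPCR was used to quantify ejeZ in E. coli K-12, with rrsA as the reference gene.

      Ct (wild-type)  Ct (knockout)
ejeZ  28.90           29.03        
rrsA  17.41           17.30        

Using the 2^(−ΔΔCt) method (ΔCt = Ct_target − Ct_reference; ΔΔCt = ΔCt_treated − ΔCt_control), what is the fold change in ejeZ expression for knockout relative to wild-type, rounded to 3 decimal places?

0.847

ΔCt(wild-type) = 28.900 − 17.410 = 11.490
ΔCt(knockout) = 29.030 − 17.300 = 11.730
ΔΔCt = 11.730 − 11.490 = 0.240
Fold change = 2^(−0.240) = 0.8467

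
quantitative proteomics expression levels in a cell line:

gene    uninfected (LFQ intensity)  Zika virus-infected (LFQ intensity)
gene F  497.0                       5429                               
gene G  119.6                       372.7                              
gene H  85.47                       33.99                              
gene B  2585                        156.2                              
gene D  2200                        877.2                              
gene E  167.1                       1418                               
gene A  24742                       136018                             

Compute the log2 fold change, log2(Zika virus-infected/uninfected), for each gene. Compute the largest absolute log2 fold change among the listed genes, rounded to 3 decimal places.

log2(5429/497.0) = 3.449  (gene F)
log2(372.7/119.6) = 1.640  (gene G)
log2(33.99/85.47) = -1.330  (gene H)
log2(156.2/2585) = -4.049  (gene B)
log2(877.2/2200) = -1.327  (gene D)
log2(1418/167.1) = 3.085  (gene E)
log2(136018/24742) = 2.459  (gene A)
The largest magnitude belongs to gene B.

4.049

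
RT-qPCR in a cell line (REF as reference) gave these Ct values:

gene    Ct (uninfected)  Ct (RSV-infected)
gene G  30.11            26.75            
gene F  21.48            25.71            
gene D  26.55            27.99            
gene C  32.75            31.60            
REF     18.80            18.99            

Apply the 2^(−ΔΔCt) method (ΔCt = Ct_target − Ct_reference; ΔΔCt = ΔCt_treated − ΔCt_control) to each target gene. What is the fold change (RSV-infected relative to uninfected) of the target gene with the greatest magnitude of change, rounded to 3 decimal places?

gene G: ΔΔCt = (26.75−18.99) − (30.11−18.80) = 7.76 − 11.31 = -3.55; fold change = 2^3.55 = 11.713
gene F: ΔΔCt = (25.71−18.99) − (21.48−18.80) = 6.72 − 2.68 = 4.04; fold change = 2^-4.04 = 0.061
gene D: ΔΔCt = (27.99−18.99) − (26.55−18.80) = 9.00 − 7.75 = 1.25; fold change = 2^-1.25 = 0.420
gene C: ΔΔCt = (31.60−18.99) − (32.75−18.80) = 12.61 − 13.95 = -1.34; fold change = 2^1.34 = 2.532
gene F has the largest |ΔΔCt| = 4.04.

0.061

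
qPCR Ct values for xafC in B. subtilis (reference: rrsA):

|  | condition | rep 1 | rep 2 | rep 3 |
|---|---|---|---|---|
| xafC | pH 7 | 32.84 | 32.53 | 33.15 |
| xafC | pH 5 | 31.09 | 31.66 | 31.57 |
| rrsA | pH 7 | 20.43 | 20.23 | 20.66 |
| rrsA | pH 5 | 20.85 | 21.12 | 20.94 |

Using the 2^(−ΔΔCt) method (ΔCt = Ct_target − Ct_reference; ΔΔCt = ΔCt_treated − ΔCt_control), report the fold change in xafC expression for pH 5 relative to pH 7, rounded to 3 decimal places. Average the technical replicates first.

3.811

Mean Ct: xafC pH 7 32.840; xafC pH 5 31.440; rrsA pH 7 20.440; rrsA pH 5 20.970
ΔCt(pH 7) = 32.840 − 20.440 = 12.400
ΔCt(pH 5) = 31.440 − 20.970 = 10.470
ΔΔCt = 10.470 − 12.400 = -1.930
Fold change = 2^(−(-1.930)) = 2^1.930 = 3.8106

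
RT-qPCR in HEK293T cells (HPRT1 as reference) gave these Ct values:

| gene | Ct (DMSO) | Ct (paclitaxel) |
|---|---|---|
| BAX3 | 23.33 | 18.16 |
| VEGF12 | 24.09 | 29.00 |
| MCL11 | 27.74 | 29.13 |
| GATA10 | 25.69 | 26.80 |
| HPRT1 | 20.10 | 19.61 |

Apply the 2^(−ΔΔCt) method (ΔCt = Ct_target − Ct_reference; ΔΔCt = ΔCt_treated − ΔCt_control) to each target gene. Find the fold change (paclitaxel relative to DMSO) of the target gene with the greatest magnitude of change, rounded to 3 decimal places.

BAX3: ΔΔCt = (18.16−19.61) − (23.33−20.10) = -1.45 − 3.23 = -4.68; fold change = 2^4.68 = 25.634
VEGF12: ΔΔCt = (29.00−19.61) − (24.09−20.10) = 9.39 − 3.99 = 5.40; fold change = 2^-5.40 = 0.024
MCL11: ΔΔCt = (29.13−19.61) − (27.74−20.10) = 9.52 − 7.64 = 1.88; fold change = 2^-1.88 = 0.272
GATA10: ΔΔCt = (26.80−19.61) − (25.69−20.10) = 7.19 − 5.59 = 1.60; fold change = 2^-1.60 = 0.330
VEGF12 has the largest |ΔΔCt| = 5.40.

0.024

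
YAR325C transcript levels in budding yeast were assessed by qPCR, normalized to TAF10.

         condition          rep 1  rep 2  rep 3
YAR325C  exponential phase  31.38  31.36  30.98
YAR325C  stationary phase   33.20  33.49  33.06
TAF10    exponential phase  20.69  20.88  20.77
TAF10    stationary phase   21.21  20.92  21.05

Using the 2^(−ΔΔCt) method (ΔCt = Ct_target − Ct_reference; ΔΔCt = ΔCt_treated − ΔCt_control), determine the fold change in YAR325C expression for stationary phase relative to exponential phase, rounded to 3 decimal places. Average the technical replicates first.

Mean Ct: YAR325C exponential phase 31.240; YAR325C stationary phase 33.250; TAF10 exponential phase 20.780; TAF10 stationary phase 21.060
ΔCt(exponential phase) = 31.240 − 20.780 = 10.460
ΔCt(stationary phase) = 33.250 − 21.060 = 12.190
ΔΔCt = 12.190 − 10.460 = 1.730
Fold change = 2^(−1.730) = 0.3015

0.301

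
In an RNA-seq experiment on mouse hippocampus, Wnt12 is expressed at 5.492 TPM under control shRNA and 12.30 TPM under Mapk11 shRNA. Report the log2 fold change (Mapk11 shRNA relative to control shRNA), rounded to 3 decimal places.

1.163

Fold change = 12.30 / 5.492 = 2.2396
log2(2.2396) = 1.1633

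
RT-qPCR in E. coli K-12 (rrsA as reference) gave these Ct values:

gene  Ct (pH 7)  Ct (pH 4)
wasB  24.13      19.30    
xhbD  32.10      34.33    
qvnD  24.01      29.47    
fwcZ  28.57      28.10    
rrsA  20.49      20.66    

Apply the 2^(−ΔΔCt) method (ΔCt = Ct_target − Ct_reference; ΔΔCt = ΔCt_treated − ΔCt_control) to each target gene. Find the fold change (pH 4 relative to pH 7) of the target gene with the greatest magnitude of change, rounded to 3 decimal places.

0.026

wasB: ΔΔCt = (19.30−20.66) − (24.13−20.49) = -1.36 − 3.64 = -5.00; fold change = 2^5.00 = 32.000
xhbD: ΔΔCt = (34.33−20.66) − (32.10−20.49) = 13.67 − 11.61 = 2.06; fold change = 2^-2.06 = 0.240
qvnD: ΔΔCt = (29.47−20.66) − (24.01−20.49) = 8.81 − 3.52 = 5.29; fold change = 2^-5.29 = 0.026
fwcZ: ΔΔCt = (28.10−20.66) − (28.57−20.49) = 7.44 − 8.08 = -0.64; fold change = 2^0.64 = 1.558
qvnD has the largest |ΔΔCt| = 5.29.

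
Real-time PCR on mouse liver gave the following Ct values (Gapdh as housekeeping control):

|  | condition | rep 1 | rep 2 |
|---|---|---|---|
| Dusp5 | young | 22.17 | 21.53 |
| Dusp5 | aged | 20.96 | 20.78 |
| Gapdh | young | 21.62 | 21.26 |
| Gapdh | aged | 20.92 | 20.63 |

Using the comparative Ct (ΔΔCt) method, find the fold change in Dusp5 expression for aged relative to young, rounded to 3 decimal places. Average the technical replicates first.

1.244

Mean Ct: Dusp5 young 21.850; Dusp5 aged 20.870; Gapdh young 21.440; Gapdh aged 20.775
ΔCt(young) = 21.850 − 21.440 = 0.410
ΔCt(aged) = 20.870 − 20.775 = 0.095
ΔΔCt = 0.095 − 0.410 = -0.315
Fold change = 2^(−(-0.315)) = 2^0.315 = 1.2440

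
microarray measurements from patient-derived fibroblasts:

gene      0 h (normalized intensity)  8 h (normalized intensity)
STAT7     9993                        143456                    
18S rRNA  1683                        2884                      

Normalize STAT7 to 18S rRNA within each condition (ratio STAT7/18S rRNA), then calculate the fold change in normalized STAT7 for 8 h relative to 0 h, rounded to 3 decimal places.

STAT7/18S rRNA (0 h) = 9993 / 1683 = 5.9376
STAT7/18S rRNA (8 h) = 143456 / 2884 = 49.742
Fold change = 49.742 / 5.9376 = 8.3774

8.377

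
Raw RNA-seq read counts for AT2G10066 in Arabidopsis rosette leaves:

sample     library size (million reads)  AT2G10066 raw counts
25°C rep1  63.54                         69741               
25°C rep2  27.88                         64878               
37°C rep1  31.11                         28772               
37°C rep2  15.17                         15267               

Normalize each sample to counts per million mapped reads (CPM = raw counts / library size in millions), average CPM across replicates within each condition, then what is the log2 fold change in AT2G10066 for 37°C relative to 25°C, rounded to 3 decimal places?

CPM(25°C rep1) = 69741 / 63.54 = 1097.5921
CPM(25°C rep2) = 64878 / 27.88 = 2327.0445
CPM(37°C rep1) = 28772 / 31.11 = 924.8473
CPM(37°C rep2) = 15267 / 15.17 = 1006.3942
mean CPM(25°C) = 1712.3183; mean CPM(37°C) = 965.6208
Fold change = 965.6208 / 1712.3183 = 0.56393
log2(0.56393) = -0.8264

-0.826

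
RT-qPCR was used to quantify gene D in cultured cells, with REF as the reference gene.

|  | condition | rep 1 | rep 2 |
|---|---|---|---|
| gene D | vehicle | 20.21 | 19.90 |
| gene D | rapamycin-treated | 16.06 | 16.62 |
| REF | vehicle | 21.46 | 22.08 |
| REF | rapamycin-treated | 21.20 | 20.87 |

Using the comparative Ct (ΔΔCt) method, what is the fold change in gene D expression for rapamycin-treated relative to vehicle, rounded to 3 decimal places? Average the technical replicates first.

7.890

Mean Ct: gene D vehicle 20.055; gene D rapamycin-treated 16.340; REF vehicle 21.770; REF rapamycin-treated 21.035
ΔCt(vehicle) = 20.055 − 21.770 = -1.715
ΔCt(rapamycin-treated) = 16.340 − 21.035 = -4.695
ΔΔCt = -4.695 − (-1.715) = -2.980
Fold change = 2^(−(-2.980)) = 2^2.980 = 7.8899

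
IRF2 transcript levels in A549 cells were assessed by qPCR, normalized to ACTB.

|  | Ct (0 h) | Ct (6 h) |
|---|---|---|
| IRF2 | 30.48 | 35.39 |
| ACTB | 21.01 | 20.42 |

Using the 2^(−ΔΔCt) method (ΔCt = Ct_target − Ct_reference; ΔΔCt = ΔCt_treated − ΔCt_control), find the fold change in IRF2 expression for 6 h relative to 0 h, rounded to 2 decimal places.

0.02

ΔCt(0 h) = 30.480 − 21.010 = 9.470
ΔCt(6 h) = 35.390 − 20.420 = 14.970
ΔΔCt = 14.970 − 9.470 = 5.500
Fold change = 2^(−5.500) = 0.022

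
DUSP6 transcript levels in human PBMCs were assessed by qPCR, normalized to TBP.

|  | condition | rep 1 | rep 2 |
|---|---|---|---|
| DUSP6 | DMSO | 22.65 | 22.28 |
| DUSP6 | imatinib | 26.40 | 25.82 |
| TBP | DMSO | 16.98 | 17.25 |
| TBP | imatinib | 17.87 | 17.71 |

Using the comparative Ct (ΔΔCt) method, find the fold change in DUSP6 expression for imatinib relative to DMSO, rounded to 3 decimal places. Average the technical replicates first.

Mean Ct: DUSP6 DMSO 22.465; DUSP6 imatinib 26.110; TBP DMSO 17.115; TBP imatinib 17.790
ΔCt(DMSO) = 22.465 − 17.115 = 5.350
ΔCt(imatinib) = 26.110 − 17.790 = 8.320
ΔΔCt = 8.320 − 5.350 = 2.970
Fold change = 2^(−2.970) = 0.1276

0.128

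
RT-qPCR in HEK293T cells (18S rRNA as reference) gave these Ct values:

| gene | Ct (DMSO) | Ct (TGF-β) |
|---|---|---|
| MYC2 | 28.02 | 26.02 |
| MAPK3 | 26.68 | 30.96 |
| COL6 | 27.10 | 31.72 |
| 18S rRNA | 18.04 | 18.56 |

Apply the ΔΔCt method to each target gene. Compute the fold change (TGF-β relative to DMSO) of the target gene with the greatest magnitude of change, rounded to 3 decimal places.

0.058

MYC2: ΔΔCt = (26.02−18.56) − (28.02−18.04) = 7.46 − 9.98 = -2.52; fold change = 2^2.52 = 5.736
MAPK3: ΔΔCt = (30.96−18.56) − (26.68−18.04) = 12.40 − 8.64 = 3.76; fold change = 2^-3.76 = 0.074
COL6: ΔΔCt = (31.72−18.56) − (27.10−18.04) = 13.16 − 9.06 = 4.10; fold change = 2^-4.10 = 0.058
COL6 has the largest |ΔΔCt| = 4.10.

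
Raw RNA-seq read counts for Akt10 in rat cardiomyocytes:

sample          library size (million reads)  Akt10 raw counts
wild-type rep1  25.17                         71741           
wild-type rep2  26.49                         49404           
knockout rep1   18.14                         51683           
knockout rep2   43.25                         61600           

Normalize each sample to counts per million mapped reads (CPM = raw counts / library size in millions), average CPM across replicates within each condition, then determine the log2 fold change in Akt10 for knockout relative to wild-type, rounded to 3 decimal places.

CPM(wild-type rep1) = 71741 / 25.17 = 2850.2582
CPM(wild-type rep2) = 49404 / 26.49 = 1865.0057
CPM(knockout rep1) = 51683 / 18.14 = 2849.1180
CPM(knockout rep2) = 61600 / 43.25 = 1424.2775
mean CPM(wild-type) = 2357.6320; mean CPM(knockout) = 2136.6977
Fold change = 2136.6977 / 2357.6320 = 0.90629
log2(0.90629) = -0.1420

-0.142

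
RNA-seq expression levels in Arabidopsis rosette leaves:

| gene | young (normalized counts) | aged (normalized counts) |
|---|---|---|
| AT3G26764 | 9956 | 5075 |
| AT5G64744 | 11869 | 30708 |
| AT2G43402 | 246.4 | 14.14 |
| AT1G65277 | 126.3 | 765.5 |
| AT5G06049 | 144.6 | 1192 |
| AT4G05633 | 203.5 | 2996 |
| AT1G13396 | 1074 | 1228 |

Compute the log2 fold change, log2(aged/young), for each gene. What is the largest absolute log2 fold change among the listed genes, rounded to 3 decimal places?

4.123

log2(5075/9956) = -0.972  (AT3G26764)
log2(30708/11869) = 1.371  (AT5G64744)
log2(14.14/246.4) = -4.123  (AT2G43402)
log2(765.5/126.3) = 2.600  (AT1G65277)
log2(1192/144.6) = 3.043  (AT5G06049)
log2(2996/203.5) = 3.880  (AT4G05633)
log2(1228/1074) = 0.193  (AT1G13396)
The largest magnitude belongs to AT2G43402.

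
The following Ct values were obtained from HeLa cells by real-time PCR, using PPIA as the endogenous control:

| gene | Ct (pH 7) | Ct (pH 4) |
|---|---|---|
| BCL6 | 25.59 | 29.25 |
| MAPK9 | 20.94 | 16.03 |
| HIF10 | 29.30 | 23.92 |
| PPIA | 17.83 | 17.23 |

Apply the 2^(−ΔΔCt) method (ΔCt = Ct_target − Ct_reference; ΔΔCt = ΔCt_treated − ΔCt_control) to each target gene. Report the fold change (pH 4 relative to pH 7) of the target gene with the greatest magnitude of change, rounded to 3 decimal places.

BCL6: ΔΔCt = (29.25−17.23) − (25.59−17.83) = 12.02 − 7.76 = 4.26; fold change = 2^-4.26 = 0.052
MAPK9: ΔΔCt = (16.03−17.23) − (20.94−17.83) = -1.20 − 3.11 = -4.31; fold change = 2^4.31 = 19.835
HIF10: ΔΔCt = (23.92−17.23) − (29.30−17.83) = 6.69 − 11.47 = -4.78; fold change = 2^4.78 = 27.474
HIF10 has the largest |ΔΔCt| = 4.78.

27.474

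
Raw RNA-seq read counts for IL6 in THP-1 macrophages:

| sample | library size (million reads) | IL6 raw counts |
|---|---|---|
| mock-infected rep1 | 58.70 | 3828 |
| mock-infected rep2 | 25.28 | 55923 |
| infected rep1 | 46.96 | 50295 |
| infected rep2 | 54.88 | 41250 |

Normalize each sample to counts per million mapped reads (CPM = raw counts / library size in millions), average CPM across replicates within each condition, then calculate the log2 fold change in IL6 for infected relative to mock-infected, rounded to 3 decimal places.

CPM(mock-infected rep1) = 3828 / 58.70 = 65.2129
CPM(mock-infected rep2) = 55923 / 25.28 = 2212.1440
CPM(infected rep1) = 50295 / 46.96 = 1071.0179
CPM(infected rep2) = 41250 / 54.88 = 751.6399
mean CPM(mock-infected) = 1138.6785; mean CPM(infected) = 911.3289
Fold change = 911.3289 / 1138.6785 = 0.80034
log2(0.80034) = -0.3213

-0.321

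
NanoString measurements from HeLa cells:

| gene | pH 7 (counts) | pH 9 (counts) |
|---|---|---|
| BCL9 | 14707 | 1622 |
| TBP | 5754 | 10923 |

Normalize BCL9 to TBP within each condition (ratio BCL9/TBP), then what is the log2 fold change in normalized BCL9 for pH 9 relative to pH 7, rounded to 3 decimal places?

BCL9/TBP (pH 7) = 14707 / 5754 = 2.556
BCL9/TBP (pH 9) = 1622 / 10923 = 0.14849
Fold change = 0.14849 / 2.556 = 0.0581
log2(0.0581) = -4.1054

-4.105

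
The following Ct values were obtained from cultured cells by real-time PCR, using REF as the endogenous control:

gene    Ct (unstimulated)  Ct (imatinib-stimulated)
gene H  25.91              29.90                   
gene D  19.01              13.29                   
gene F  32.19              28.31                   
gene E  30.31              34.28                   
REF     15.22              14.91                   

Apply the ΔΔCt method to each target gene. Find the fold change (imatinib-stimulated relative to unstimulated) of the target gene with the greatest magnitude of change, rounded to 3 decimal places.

42.518

gene H: ΔΔCt = (29.90−14.91) − (25.91−15.22) = 14.99 − 10.69 = 4.30; fold change = 2^-4.30 = 0.051
gene D: ΔΔCt = (13.29−14.91) − (19.01−15.22) = -1.62 − 3.79 = -5.41; fold change = 2^5.41 = 42.518
gene F: ΔΔCt = (28.31−14.91) − (32.19−15.22) = 13.40 − 16.97 = -3.57; fold change = 2^3.57 = 11.876
gene E: ΔΔCt = (34.28−14.91) − (30.31−15.22) = 19.37 − 15.09 = 4.28; fold change = 2^-4.28 = 0.051
gene D has the largest |ΔΔCt| = 5.41.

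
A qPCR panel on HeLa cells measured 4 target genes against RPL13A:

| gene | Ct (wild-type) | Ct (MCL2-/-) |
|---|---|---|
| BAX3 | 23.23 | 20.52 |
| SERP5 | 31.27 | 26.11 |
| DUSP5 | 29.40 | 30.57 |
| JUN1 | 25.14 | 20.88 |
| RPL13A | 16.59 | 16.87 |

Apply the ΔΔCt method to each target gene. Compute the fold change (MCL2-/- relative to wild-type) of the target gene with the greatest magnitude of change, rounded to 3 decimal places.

43.411

BAX3: ΔΔCt = (20.52−16.87) − (23.23−16.59) = 3.65 − 6.64 = -2.99; fold change = 2^2.99 = 7.945
SERP5: ΔΔCt = (26.11−16.87) − (31.27−16.59) = 9.24 − 14.68 = -5.44; fold change = 2^5.44 = 43.411
DUSP5: ΔΔCt = (30.57−16.87) − (29.40−16.59) = 13.70 − 12.81 = 0.89; fold change = 2^-0.89 = 0.540
JUN1: ΔΔCt = (20.88−16.87) − (25.14−16.59) = 4.01 − 8.55 = -4.54; fold change = 2^4.54 = 23.264
SERP5 has the largest |ΔΔCt| = 5.44.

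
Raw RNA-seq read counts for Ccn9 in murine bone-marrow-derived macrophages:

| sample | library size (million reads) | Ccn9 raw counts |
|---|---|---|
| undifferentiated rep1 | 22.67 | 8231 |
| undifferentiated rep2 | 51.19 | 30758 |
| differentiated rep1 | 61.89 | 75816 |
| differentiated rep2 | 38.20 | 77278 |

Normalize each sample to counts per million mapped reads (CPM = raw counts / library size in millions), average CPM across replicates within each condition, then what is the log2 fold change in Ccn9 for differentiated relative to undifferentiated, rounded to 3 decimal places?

1.753

CPM(undifferentiated rep1) = 8231 / 22.67 = 363.0790
CPM(undifferentiated rep2) = 30758 / 51.19 = 600.8595
CPM(differentiated rep1) = 75816 / 61.89 = 1225.0121
CPM(differentiated rep2) = 77278 / 38.20 = 2022.9843
mean CPM(undifferentiated) = 481.9693; mean CPM(differentiated) = 1623.9982
Fold change = 1623.9982 / 481.9693 = 3.36951
log2(3.36951) = 1.7525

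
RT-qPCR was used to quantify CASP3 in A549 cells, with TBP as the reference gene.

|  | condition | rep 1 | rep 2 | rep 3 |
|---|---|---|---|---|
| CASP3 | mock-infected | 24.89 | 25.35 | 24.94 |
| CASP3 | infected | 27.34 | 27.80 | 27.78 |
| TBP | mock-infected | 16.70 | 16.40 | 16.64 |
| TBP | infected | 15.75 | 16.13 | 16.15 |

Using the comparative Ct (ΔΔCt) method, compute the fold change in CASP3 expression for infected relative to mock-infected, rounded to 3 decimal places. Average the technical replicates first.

0.113

Mean Ct: CASP3 mock-infected 25.060; CASP3 infected 27.640; TBP mock-infected 16.580; TBP infected 16.010
ΔCt(mock-infected) = 25.060 − 16.580 = 8.480
ΔCt(infected) = 27.640 − 16.010 = 11.630
ΔΔCt = 11.630 − 8.480 = 3.150
Fold change = 2^(−3.150) = 0.1127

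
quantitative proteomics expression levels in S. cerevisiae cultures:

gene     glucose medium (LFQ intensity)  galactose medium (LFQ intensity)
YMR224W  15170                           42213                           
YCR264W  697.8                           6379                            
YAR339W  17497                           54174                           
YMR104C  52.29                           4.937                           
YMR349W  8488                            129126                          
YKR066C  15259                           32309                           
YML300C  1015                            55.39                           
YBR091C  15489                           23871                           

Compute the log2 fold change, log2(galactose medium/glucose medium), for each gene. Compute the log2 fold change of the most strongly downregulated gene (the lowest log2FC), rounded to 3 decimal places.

-4.196

log2(42213/15170) = 1.476  (YMR224W)
log2(6379/697.8) = 3.192  (YCR264W)
log2(54174/17497) = 1.630  (YAR339W)
log2(4.937/52.29) = -3.405  (YMR104C)
log2(129126/8488) = 3.927  (YMR349W)
log2(32309/15259) = 1.082  (YKR066C)
log2(55.39/1015) = -4.196  (YML300C)
log2(23871/15489) = 0.624  (YBR091C)
YML300C is most strongly downregulated.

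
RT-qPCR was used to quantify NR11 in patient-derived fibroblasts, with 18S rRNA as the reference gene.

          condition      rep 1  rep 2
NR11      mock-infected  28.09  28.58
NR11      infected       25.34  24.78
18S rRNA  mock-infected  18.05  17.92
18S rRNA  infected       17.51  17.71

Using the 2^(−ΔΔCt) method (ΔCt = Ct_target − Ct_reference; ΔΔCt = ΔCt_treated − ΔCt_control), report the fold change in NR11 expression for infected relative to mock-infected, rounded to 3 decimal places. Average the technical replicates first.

7.464

Mean Ct: NR11 mock-infected 28.335; NR11 infected 25.060; 18S rRNA mock-infected 17.985; 18S rRNA infected 17.610
ΔCt(mock-infected) = 28.335 − 17.985 = 10.350
ΔCt(infected) = 25.060 − 17.610 = 7.450
ΔΔCt = 7.450 − 10.350 = -2.900
Fold change = 2^(−(-2.900)) = 2^2.900 = 7.4643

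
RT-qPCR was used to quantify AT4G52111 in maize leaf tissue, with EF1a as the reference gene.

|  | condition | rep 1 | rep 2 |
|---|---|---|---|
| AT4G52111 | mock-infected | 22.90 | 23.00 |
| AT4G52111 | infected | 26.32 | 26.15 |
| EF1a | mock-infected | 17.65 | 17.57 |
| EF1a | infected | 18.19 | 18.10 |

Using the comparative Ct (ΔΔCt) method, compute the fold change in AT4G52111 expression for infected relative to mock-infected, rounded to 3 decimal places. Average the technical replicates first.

Mean Ct: AT4G52111 mock-infected 22.950; AT4G52111 infected 26.235; EF1a mock-infected 17.610; EF1a infected 18.145
ΔCt(mock-infected) = 22.950 − 17.610 = 5.340
ΔCt(infected) = 26.235 − 18.145 = 8.090
ΔΔCt = 8.090 − 5.340 = 2.750
Fold change = 2^(−2.750) = 0.1487

0.149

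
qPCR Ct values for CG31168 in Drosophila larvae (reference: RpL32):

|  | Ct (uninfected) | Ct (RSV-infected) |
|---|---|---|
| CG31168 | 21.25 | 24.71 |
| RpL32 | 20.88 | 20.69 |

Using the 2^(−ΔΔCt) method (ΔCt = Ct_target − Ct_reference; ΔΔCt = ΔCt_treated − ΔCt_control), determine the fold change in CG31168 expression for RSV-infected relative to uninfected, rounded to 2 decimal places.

ΔCt(uninfected) = 21.250 − 20.880 = 0.370
ΔCt(RSV-infected) = 24.710 − 20.690 = 4.020
ΔΔCt = 4.020 − 0.370 = 3.650
Fold change = 2^(−3.650) = 0.080

0.08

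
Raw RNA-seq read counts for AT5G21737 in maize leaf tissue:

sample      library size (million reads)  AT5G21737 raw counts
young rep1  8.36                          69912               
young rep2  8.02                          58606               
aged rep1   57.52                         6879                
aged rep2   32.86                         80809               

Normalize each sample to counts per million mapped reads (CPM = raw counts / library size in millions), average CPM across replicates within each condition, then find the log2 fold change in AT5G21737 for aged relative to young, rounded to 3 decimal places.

-2.603

CPM(young rep1) = 69912 / 8.36 = 8362.6794
CPM(young rep2) = 58606 / 8.02 = 7307.4813
CPM(aged rep1) = 6879 / 57.52 = 119.5932
CPM(aged rep2) = 80809 / 32.86 = 2459.1905
mean CPM(young) = 7835.0804; mean CPM(aged) = 1289.3918
Fold change = 1289.3918 / 7835.0804 = 0.16457
log2(0.16457) = -2.6033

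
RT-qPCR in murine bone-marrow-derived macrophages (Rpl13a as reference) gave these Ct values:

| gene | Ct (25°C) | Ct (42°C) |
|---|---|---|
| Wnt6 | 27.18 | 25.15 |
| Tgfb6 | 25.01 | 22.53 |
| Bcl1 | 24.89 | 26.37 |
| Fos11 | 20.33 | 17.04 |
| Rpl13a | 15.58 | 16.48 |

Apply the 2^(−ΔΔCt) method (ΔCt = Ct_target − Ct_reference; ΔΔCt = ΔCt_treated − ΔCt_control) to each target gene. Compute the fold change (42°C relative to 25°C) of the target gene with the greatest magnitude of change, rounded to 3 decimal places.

Wnt6: ΔΔCt = (25.15−16.48) − (27.18−15.58) = 8.67 − 11.60 = -2.93; fold change = 2^2.93 = 7.621
Tgfb6: ΔΔCt = (22.53−16.48) − (25.01−15.58) = 6.05 − 9.43 = -3.38; fold change = 2^3.38 = 10.411
Bcl1: ΔΔCt = (26.37−16.48) − (24.89−15.58) = 9.89 − 9.31 = 0.58; fold change = 2^-0.58 = 0.669
Fos11: ΔΔCt = (17.04−16.48) − (20.33−15.58) = 0.56 − 4.75 = -4.19; fold change = 2^4.19 = 18.252
Fos11 has the largest |ΔΔCt| = 4.19.

18.252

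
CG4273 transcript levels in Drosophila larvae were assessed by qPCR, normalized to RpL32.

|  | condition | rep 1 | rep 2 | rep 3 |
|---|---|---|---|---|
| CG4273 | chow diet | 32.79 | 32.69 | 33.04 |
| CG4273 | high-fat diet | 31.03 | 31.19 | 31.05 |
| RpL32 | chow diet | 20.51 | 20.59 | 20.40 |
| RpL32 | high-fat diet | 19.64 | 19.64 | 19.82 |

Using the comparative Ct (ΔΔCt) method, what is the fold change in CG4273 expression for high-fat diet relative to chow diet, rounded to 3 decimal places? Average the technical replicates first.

Mean Ct: CG4273 chow diet 32.840; CG4273 high-fat diet 31.090; RpL32 chow diet 20.500; RpL32 high-fat diet 19.700
ΔCt(chow diet) = 32.840 − 20.500 = 12.340
ΔCt(high-fat diet) = 31.090 − 19.700 = 11.390
ΔΔCt = 11.390 − 12.340 = -0.950
Fold change = 2^(−(-0.950)) = 2^0.950 = 1.9319

1.932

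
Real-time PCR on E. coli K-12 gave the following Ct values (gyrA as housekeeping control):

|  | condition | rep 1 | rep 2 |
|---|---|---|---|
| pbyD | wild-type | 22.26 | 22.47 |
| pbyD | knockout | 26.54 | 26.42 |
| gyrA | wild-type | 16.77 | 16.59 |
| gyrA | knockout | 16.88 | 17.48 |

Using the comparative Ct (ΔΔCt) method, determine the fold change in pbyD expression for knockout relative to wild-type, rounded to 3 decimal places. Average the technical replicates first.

Mean Ct: pbyD wild-type 22.365; pbyD knockout 26.480; gyrA wild-type 16.680; gyrA knockout 17.180
ΔCt(wild-type) = 22.365 − 16.680 = 5.685
ΔCt(knockout) = 26.480 − 17.180 = 9.300
ΔΔCt = 9.300 − 5.685 = 3.615
Fold change = 2^(−3.615) = 0.0816

0.082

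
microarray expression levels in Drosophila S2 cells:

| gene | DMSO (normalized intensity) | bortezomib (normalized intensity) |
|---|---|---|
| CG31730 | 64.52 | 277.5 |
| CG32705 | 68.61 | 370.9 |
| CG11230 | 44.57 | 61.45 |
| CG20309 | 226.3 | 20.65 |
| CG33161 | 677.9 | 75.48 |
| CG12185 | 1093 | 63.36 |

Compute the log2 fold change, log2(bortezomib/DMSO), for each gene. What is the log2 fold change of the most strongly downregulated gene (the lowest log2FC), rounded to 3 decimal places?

log2(277.5/64.52) = 2.105  (CG31730)
log2(370.9/68.61) = 2.435  (CG32705)
log2(61.45/44.57) = 0.463  (CG11230)
log2(20.65/226.3) = -3.454  (CG20309)
log2(75.48/677.9) = -3.167  (CG33161)
log2(63.36/1093) = -4.109  (CG12185)
CG12185 is most strongly downregulated.

-4.109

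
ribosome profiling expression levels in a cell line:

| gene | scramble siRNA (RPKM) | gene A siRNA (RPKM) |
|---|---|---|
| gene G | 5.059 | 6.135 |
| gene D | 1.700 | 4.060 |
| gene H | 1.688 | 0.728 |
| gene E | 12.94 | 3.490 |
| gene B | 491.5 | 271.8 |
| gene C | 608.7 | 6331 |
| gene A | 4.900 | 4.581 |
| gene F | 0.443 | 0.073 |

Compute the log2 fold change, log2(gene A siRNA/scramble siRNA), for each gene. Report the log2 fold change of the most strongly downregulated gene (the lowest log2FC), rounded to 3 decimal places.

log2(6.135/5.059) = 0.278  (gene G)
log2(4.060/1.700) = 1.256  (gene D)
log2(0.728/1.688) = -1.213  (gene H)
log2(3.490/12.94) = -1.891  (gene E)
log2(271.8/491.5) = -0.855  (gene B)
log2(6331/608.7) = 3.379  (gene C)
log2(4.581/4.900) = -0.097  (gene A)
log2(0.073/0.443) = -2.601  (gene F)
gene F is most strongly downregulated.

-2.601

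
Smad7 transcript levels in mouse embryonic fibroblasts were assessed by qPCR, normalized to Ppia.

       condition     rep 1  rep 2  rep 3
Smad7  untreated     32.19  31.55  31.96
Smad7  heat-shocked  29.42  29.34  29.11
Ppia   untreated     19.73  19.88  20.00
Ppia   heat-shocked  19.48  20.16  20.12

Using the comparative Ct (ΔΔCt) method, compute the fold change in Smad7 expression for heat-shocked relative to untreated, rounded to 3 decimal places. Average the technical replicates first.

Mean Ct: Smad7 untreated 31.900; Smad7 heat-shocked 29.290; Ppia untreated 19.870; Ppia heat-shocked 19.920
ΔCt(untreated) = 31.900 − 19.870 = 12.030
ΔCt(heat-shocked) = 29.290 − 19.920 = 9.370
ΔΔCt = 9.370 − 12.030 = -2.660
Fold change = 2^(−(-2.660)) = 2^2.660 = 6.3203

6.320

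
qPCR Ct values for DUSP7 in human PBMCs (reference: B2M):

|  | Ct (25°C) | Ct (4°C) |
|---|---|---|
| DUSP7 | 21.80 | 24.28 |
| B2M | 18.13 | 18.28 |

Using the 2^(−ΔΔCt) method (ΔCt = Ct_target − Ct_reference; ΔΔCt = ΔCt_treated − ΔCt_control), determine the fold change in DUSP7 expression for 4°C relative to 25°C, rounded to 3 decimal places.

ΔCt(25°C) = 21.800 − 18.130 = 3.670
ΔCt(4°C) = 24.280 − 18.280 = 6.000
ΔΔCt = 6.000 − 3.670 = 2.330
Fold change = 2^(−2.330) = 0.1989

0.199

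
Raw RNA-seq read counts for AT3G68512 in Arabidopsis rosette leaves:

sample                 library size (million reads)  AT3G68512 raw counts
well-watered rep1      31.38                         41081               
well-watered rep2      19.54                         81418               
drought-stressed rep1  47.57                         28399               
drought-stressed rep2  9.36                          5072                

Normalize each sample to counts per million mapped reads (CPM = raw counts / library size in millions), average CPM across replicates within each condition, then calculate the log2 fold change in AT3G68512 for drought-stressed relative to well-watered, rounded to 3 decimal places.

-2.265

CPM(well-watered rep1) = 41081 / 31.38 = 1309.1460
CPM(well-watered rep2) = 81418 / 19.54 = 4166.7349
CPM(drought-stressed rep1) = 28399 / 47.57 = 596.9939
CPM(drought-stressed rep2) = 5072 / 9.36 = 541.8803
mean CPM(well-watered) = 2737.9404; mean CPM(drought-stressed) = 569.4371
Fold change = 569.4371 / 2737.9404 = 0.20798
log2(0.20798) = -2.2655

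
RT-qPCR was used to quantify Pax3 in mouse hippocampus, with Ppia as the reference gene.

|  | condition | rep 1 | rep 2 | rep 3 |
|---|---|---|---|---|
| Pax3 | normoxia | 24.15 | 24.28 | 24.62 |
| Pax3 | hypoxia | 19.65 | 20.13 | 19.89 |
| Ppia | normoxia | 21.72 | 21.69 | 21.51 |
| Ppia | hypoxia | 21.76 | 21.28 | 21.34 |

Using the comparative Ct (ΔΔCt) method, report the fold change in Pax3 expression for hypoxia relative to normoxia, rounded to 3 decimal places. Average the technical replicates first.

Mean Ct: Pax3 normoxia 24.350; Pax3 hypoxia 19.890; Ppia normoxia 21.640; Ppia hypoxia 21.460
ΔCt(normoxia) = 24.350 − 21.640 = 2.710
ΔCt(hypoxia) = 19.890 − 21.460 = -1.570
ΔΔCt = -1.570 − 2.710 = -4.280
Fold change = 2^(−(-4.280)) = 2^4.280 = 19.4271

19.427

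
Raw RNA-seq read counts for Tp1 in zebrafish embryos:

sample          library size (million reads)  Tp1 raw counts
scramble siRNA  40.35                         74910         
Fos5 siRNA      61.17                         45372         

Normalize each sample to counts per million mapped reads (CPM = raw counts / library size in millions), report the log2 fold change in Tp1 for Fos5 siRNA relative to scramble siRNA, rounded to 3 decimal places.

-1.324

CPM(scramble siRNA) = 74910 / 40.35 = 1856.5056
CPM(Fos5 siRNA) = 45372 / 61.17 = 741.7361
Fold change = 741.7361 / 1856.5056 = 0.39953
log2(0.39953) = -1.3236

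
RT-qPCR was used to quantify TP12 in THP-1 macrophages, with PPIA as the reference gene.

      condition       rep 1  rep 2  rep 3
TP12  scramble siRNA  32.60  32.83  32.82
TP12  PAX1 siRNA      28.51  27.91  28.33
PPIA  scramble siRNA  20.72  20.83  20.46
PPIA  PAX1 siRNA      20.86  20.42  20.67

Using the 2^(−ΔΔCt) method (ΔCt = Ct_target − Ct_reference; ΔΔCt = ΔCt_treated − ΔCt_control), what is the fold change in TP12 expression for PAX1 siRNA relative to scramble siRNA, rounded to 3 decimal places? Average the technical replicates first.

Mean Ct: TP12 scramble siRNA 32.750; TP12 PAX1 siRNA 28.250; PPIA scramble siRNA 20.670; PPIA PAX1 siRNA 20.650
ΔCt(scramble siRNA) = 32.750 − 20.670 = 12.080
ΔCt(PAX1 siRNA) = 28.250 − 20.650 = 7.600
ΔΔCt = 7.600 − 12.080 = -4.480
Fold change = 2^(−(-4.480)) = 2^4.480 = 22.3159

22.316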